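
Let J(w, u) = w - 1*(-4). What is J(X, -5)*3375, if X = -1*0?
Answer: 13500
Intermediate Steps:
X = 0
J(w, u) = 4 + w (J(w, u) = w + 4 = 4 + w)
J(X, -5)*3375 = (4 + 0)*3375 = 4*3375 = 13500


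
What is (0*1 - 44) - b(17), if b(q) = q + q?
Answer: -78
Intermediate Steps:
b(q) = 2*q
(0*1 - 44) - b(17) = (0*1 - 44) - 2*17 = (0 - 44) - 1*34 = -44 - 34 = -78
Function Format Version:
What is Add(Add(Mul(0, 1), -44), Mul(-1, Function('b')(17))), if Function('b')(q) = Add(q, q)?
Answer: -78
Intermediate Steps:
Function('b')(q) = Mul(2, q)
Add(Add(Mul(0, 1), -44), Mul(-1, Function('b')(17))) = Add(Add(Mul(0, 1), -44), Mul(-1, Mul(2, 17))) = Add(Add(0, -44), Mul(-1, 34)) = Add(-44, -34) = -78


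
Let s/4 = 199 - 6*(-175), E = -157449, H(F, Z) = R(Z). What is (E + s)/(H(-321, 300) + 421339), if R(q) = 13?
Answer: -152453/421352 ≈ -0.36182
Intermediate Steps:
H(F, Z) = 13
s = 4996 (s = 4*(199 - 6*(-175)) = 4*(199 + 1050) = 4*1249 = 4996)
(E + s)/(H(-321, 300) + 421339) = (-157449 + 4996)/(13 + 421339) = -152453/421352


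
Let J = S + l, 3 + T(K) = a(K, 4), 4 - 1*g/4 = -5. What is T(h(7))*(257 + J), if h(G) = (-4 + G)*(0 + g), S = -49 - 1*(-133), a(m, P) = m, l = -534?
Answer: -20265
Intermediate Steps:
g = 36 (g = 16 - 4*(-5) = 16 + 20 = 36)
S = 84 (S = -49 + 133 = 84)
h(G) = -144 + 36*G (h(G) = (-4 + G)*(0 + 36) = (-4 + G)*36 = -144 + 36*G)
T(K) = -3 + K
J = -450 (J = 84 - 534 = -450)
T(h(7))*(257 + J) = (-3 + (-144 + 36*7))*(257 - 450) = (-3 + (-144 + 252))*(-193) = (-3 + 108)*(-193) = 105*(-193) = -20265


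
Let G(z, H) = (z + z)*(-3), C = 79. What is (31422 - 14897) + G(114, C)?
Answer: 15841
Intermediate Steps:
G(z, H) = -6*z (G(z, H) = (2*z)*(-3) = -6*z)
(31422 - 14897) + G(114, C) = (31422 - 14897) - 6*114 = 16525 - 684 = 15841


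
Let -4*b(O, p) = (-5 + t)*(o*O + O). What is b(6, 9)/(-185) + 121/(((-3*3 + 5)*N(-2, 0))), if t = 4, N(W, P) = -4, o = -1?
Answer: 121/16 ≈ 7.5625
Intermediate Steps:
b(O, p) = 0 (b(O, p) = -(-5 + 4)*(-O + O)/4 = -(-1)*0/4 = -¼*0 = 0)
b(6, 9)/(-185) + 121/(((-3*3 + 5)*N(-2, 0))) = 0/(-185) + 121/(((-3*3 + 5)*(-4))) = 0*(-1/185) + 121/(((-9 + 5)*(-4))) = 0 + 121/((-4*(-4))) = 0 + 121/16 = 121/16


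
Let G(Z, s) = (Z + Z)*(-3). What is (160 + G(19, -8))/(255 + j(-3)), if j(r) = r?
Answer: 23/126 ≈ 0.18254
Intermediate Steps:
G(Z, s) = -6*Z (G(Z, s) = (2*Z)*(-3) = -6*Z)
(160 + G(19, -8))/(255 + j(-3)) = (160 - 6*19)/(255 - 3) = (160 - 114)/252 = 46*(1/252) = 23/126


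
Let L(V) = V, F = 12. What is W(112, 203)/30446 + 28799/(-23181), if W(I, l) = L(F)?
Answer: -438268091/352884363 ≈ -1.2420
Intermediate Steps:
W(I, l) = 12
W(112, 203)/30446 + 28799/(-23181) = 12/30446 + 28799/(-23181) = 12*(1/30446) + 28799*(-1/23181) = 6/15223 - 28799/23181 = -438268091/352884363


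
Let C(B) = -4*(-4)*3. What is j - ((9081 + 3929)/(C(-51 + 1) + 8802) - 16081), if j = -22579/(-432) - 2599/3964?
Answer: 2037250771951/126293040 ≈ 16131.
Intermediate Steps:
C(B) = 48 (C(B) = 16*3 = 48)
j = 22095097/428112 (j = -22579*(-1/432) - 2599*1/3964 = 22579/432 - 2599/3964 = 22095097/428112 ≈ 51.611)
j - ((9081 + 3929)/(C(-51 + 1) + 8802) - 16081) = 22095097/428112 - ((9081 + 3929)/(48 + 8802) - 16081) = 22095097/428112 - (13010/8850 - 16081) = 22095097/428112 - (13010*(1/8850) - 16081) = 22095097/428112 - (1301/885 - 16081) = 22095097/428112 - 1*(-14230384/885) = 22095097/428112 + 14230384/885 = 2037250771951/126293040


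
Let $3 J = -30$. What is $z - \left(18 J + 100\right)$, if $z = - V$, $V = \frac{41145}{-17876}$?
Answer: $\frac{1471225}{17876} \approx 82.302$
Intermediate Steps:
$J = -10$ ($J = \frac{1}{3} \left(-30\right) = -10$)
$V = - \frac{41145}{17876}$ ($V = 41145 \left(- \frac{1}{17876}\right) = - \frac{41145}{17876} \approx -2.3017$)
$z = \frac{41145}{17876}$ ($z = \left(-1\right) \left(- \frac{41145}{17876}\right) = \frac{41145}{17876} \approx 2.3017$)
$z - \left(18 J + 100\right) = \frac{41145}{17876} - \left(18 \left(-10\right) + 100\right) = \frac{41145}{17876} - \left(-180 + 100\right) = \frac{41145}{17876} - -80 = \frac{41145}{17876} + 80 = \frac{1471225}{17876}$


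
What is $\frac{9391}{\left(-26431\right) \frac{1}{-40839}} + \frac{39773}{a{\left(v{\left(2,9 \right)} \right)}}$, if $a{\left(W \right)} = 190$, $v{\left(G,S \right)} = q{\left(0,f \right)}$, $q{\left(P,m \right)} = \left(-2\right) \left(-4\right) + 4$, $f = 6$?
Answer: $\frac{73919859473}{5021890} \approx 14720.0$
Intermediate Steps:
$q{\left(P,m \right)} = 12$ ($q{\left(P,m \right)} = 8 + 4 = 12$)
$v{\left(G,S \right)} = 12$
$\frac{9391}{\left(-26431\right) \frac{1}{-40839}} + \frac{39773}{a{\left(v{\left(2,9 \right)} \right)}} = \frac{9391}{\left(-26431\right) \frac{1}{-40839}} + \frac{39773}{190} = \frac{9391}{\left(-26431\right) \left(- \frac{1}{40839}\right)} + 39773 \cdot \frac{1}{190} = \frac{9391}{\frac{26431}{40839}} + \frac{39773}{190} = 9391 \cdot \frac{40839}{26431} + \frac{39773}{190} = \frac{383519049}{26431} + \frac{39773}{190} = \frac{73919859473}{5021890}$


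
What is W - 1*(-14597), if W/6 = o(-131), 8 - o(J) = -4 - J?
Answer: 13883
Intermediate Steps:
o(J) = 12 + J (o(J) = 8 - (-4 - J) = 8 + (4 + J) = 12 + J)
W = -714 (W = 6*(12 - 131) = 6*(-119) = -714)
W - 1*(-14597) = -714 - 1*(-14597) = -714 + 14597 = 13883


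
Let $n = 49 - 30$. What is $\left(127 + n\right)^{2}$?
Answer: $21316$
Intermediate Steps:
$n = 19$
$\left(127 + n\right)^{2} = \left(127 + 19\right)^{2} = 146^{2} = 21316$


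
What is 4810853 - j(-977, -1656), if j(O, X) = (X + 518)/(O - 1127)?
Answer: 5061016787/1052 ≈ 4.8108e+6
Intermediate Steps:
j(O, X) = (518 + X)/(-1127 + O)
4810853 - j(-977, -1656) = 4810853 - (518 - 1656)/(-1127 - 977) = 4810853 - (-1138)/(-2104) = 4810853 - (-1)*(-1138)/2104 = 4810853 - 1*569/1052 = 4810853 - 569/1052 = 5061016787/1052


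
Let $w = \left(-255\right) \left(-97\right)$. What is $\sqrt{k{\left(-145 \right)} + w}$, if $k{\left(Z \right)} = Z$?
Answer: $\sqrt{24590} \approx 156.81$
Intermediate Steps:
$w = 24735$
$\sqrt{k{\left(-145 \right)} + w} = \sqrt{-145 + 24735} = \sqrt{24590}$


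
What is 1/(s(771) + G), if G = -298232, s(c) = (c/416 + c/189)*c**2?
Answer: 2912/9401177181 ≈ 3.0975e-7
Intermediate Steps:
s(c) = 605*c**3/78624 (s(c) = (c*(1/416) + c*(1/189))*c**2 = (c/416 + c/189)*c**2 = (605*c/78624)*c**2 = 605*c**3/78624)
1/(s(771) + G) = 1/((605/78624)*771**3 - 298232) = 1/((605/78624)*458314011 - 298232) = 1/(10269628765/2912 - 298232) = 1/(9401177181/2912) = 2912/9401177181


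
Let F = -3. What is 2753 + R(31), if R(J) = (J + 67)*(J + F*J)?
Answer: -3323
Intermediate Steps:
R(J) = -2*J*(67 + J) (R(J) = (J + 67)*(J - 3*J) = (67 + J)*(-2*J) = -2*J*(67 + J))
2753 + R(31) = 2753 - 2*31*(67 + 31) = 2753 - 2*31*98 = 2753 - 6076 = -3323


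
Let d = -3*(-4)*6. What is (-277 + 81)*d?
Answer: -14112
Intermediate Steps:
d = 72 (d = 12*6 = 72)
(-277 + 81)*d = (-277 + 81)*72 = -196*72 = -14112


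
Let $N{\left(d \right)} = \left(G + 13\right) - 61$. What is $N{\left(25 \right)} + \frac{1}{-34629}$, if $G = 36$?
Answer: $- \frac{415549}{34629} \approx -12.0$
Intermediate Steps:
$N{\left(d \right)} = -12$ ($N{\left(d \right)} = \left(36 + 13\right) - 61 = 49 - 61 = -12$)
$N{\left(25 \right)} + \frac{1}{-34629} = -12 + \frac{1}{-34629} = -12 - \frac{1}{34629} = - \frac{415549}{34629}$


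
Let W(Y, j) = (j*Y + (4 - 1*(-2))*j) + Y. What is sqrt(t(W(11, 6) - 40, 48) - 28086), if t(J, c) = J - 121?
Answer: 3*I*sqrt(3126) ≈ 167.73*I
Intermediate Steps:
W(Y, j) = Y + 6*j + Y*j (W(Y, j) = (Y*j + (4 + 2)*j) + Y = (Y*j + 6*j) + Y = (6*j + Y*j) + Y = Y + 6*j + Y*j)
t(J, c) = -121 + J
sqrt(t(W(11, 6) - 40, 48) - 28086) = sqrt((-121 + ((11 + 6*6 + 11*6) - 40)) - 28086) = sqrt((-121 + ((11 + 36 + 66) - 40)) - 28086) = sqrt((-121 + (113 - 40)) - 28086) = sqrt((-121 + 73) - 28086) = sqrt(-48 - 28086) = sqrt(-28134) = 3*I*sqrt(3126)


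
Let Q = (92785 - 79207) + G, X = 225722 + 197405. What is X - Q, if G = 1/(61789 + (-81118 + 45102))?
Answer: 10555306376/25773 ≈ 4.0955e+5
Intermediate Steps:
X = 423127
G = 1/25773 (G = 1/(61789 - 36016) = 1/25773 ≈ 3.8800e-5)
Q = 349945795/25773 (Q = (92785 - 79207) + 1/25773 = 13578 + 1/25773 = 349945795/25773 ≈ 13578.)
X - Q = 423127 - 1*349945795/25773 = 423127 - 349945795/25773 = 10555306376/25773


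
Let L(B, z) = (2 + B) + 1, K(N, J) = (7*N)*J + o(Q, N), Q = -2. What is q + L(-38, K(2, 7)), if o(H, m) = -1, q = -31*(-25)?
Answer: 740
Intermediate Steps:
q = 775
K(N, J) = -1 + 7*J*N (K(N, J) = (7*N)*J - 1 = 7*J*N - 1 = -1 + 7*J*N)
L(B, z) = 3 + B
q + L(-38, K(2, 7)) = 775 + (3 - 38) = 775 - 35 = 740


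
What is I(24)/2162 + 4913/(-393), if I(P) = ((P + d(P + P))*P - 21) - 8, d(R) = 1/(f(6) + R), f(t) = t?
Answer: -31220281/2548998 ≈ -12.248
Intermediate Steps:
d(R) = 1/(6 + R)
I(P) = -29 + P*(P + 1/(6 + 2*P)) (I(P) = ((P + 1/(6 + (P + P)))*P - 21) - 8 = ((P + 1/(6 + 2*P))*P - 21) - 8 = (P*(P + 1/(6 + 2*P)) - 21) - 8 = (-21 + P*(P + 1/(6 + 2*P))) - 8 = -29 + P*(P + 1/(6 + 2*P)))
I(24)/2162 + 4913/(-393) = (((1/2)*24 + (-29 + 24**2)*(3 + 24))/(3 + 24))/2162 + 4913/(-393) = ((12 + (-29 + 576)*27)/27)*(1/2162) + 4913*(-1/393) = ((12 + 547*27)/27)*(1/2162) - 4913/393 = ((12 + 14769)/27)*(1/2162) - 4913/393 = ((1/27)*14781)*(1/2162) - 4913/393 = (4927/9)*(1/2162) - 4913/393 = 4927/19458 - 4913/393 = -31220281/2548998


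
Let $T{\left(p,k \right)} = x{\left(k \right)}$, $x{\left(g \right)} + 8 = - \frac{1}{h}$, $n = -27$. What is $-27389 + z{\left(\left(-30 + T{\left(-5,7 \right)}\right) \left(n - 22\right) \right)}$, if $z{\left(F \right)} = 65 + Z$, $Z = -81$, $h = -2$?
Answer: $-27405$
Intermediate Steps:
$x{\left(g \right)} = - \frac{15}{2}$ ($x{\left(g \right)} = -8 - \frac{1}{-2} = -8 - - \frac{1}{2} = -8 + \frac{1}{2} = - \frac{15}{2}$)
$T{\left(p,k \right)} = - \frac{15}{2}$
$z{\left(F \right)} = -16$ ($z{\left(F \right)} = 65 - 81 = -16$)
$-27389 + z{\left(\left(-30 + T{\left(-5,7 \right)}\right) \left(n - 22\right) \right)} = -27389 - 16 = -27405$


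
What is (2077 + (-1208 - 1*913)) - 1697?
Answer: -1741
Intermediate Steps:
(2077 + (-1208 - 1*913)) - 1697 = (2077 + (-1208 - 913)) - 1697 = (2077 - 2121) - 1697 = -44 - 1697 = -1741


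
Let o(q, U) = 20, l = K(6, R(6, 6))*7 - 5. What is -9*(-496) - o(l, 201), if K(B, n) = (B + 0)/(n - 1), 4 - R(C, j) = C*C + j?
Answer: 4444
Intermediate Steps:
R(C, j) = 4 - j - C² (R(C, j) = 4 - (C*C + j) = 4 - (C² + j) = 4 - (j + C²) = 4 + (-j - C²) = 4 - j - C²)
K(B, n) = B/(-1 + n)
l = -79/13 (l = (6/(-1 + (4 - 1*6 - 1*6²)))*7 - 5 = (6/(-1 + (4 - 6 - 1*36)))*7 - 5 = (6/(-1 + (4 - 6 - 36)))*7 - 5 = (6/(-1 - 38))*7 - 5 = (6/(-39))*7 - 5 = (6*(-1/39))*7 - 5 = -2/13*7 - 5 = -14/13 - 5 = -79/13 ≈ -6.0769)
-9*(-496) - o(l, 201) = -9*(-496) - 1*20 = 4464 - 20 = 4444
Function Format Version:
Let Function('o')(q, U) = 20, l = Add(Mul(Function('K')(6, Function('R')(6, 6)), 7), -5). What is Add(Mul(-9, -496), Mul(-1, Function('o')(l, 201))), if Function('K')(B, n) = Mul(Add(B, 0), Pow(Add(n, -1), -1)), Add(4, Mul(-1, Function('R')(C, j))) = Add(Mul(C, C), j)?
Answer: 4444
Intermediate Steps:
Function('R')(C, j) = Add(4, Mul(-1, j), Mul(-1, Pow(C, 2))) (Function('R')(C, j) = Add(4, Mul(-1, Add(Mul(C, C), j))) = Add(4, Mul(-1, Add(Pow(C, 2), j))) = Add(4, Mul(-1, Add(j, Pow(C, 2)))) = Add(4, Add(Mul(-1, j), Mul(-1, Pow(C, 2)))) = Add(4, Mul(-1, j), Mul(-1, Pow(C, 2))))
Function('K')(B, n) = Mul(B, Pow(Add(-1, n), -1))
l = Rational(-79, 13) (l = Add(Mul(Mul(6, Pow(Add(-1, Add(4, Mul(-1, 6), Mul(-1, Pow(6, 2)))), -1)), 7), -5) = Add(Mul(Mul(6, Pow(Add(-1, Add(4, -6, Mul(-1, 36))), -1)), 7), -5) = Add(Mul(Mul(6, Pow(Add(-1, Add(4, -6, -36)), -1)), 7), -5) = Add(Mul(Mul(6, Pow(Add(-1, -38), -1)), 7), -5) = Add(Mul(Mul(6, Pow(-39, -1)), 7), -5) = Add(Mul(Mul(6, Rational(-1, 39)), 7), -5) = Add(Mul(Rational(-2, 13), 7), -5) = Add(Rational(-14, 13), -5) = Rational(-79, 13) ≈ -6.0769)
Add(Mul(-9, -496), Mul(-1, Function('o')(l, 201))) = Add(Mul(-9, -496), Mul(-1, 20)) = Add(4464, -20) = 4444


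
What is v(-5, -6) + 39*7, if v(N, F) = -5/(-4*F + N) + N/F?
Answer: 31187/114 ≈ 273.57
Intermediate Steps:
v(N, F) = -5/(N - 4*F) + N/F
v(-5, -6) + 39*7 = (-1*(-5)**2 + 5*(-6) + 4*(-6)*(-5))/((-6)*(-1*(-5) + 4*(-6))) + 39*7 = -(-1*25 - 30 + 120)/(6*(5 - 24)) + 273 = -1/6*(-25 - 30 + 120)/(-19) + 273 = -1/6*(-1/19)*65 + 273 = 65/114 + 273 = 31187/114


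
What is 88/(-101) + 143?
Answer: 14355/101 ≈ 142.13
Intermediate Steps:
88/(-101) + 143 = 88*(-1/101) + 143 = -88/101 + 143 = 14355/101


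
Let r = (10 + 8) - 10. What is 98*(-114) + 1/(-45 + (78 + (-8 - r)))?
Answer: -189923/17 ≈ -11172.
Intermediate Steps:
r = 8 (r = 18 - 10 = 8)
98*(-114) + 1/(-45 + (78 + (-8 - r))) = 98*(-114) + 1/(-45 + (78 + (-8 - 1*8))) = -11172 + 1/(-45 + (78 + (-8 - 8))) = -11172 + 1/(-45 + (78 - 16)) = -11172 + 1/(-45 + 62) = -11172 + 1/17 = -189923/17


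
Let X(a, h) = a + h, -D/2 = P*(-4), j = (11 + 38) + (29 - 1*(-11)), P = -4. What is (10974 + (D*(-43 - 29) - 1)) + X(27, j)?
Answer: 13393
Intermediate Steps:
j = 89 (j = 49 + (29 + 11) = 49 + 40 = 89)
D = -32 (D = -(-8)*(-4) = -2*16 = -32)
(10974 + (D*(-43 - 29) - 1)) + X(27, j) = (10974 + (-32*(-43 - 29) - 1)) + (27 + 89) = (10974 + (-32*(-72) - 1)) + 116 = (10974 + (2304 - 1)) + 116 = (10974 + 2303) + 116 = 13277 + 116 = 13393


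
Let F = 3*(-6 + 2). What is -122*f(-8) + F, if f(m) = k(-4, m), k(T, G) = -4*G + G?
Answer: -2940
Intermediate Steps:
k(T, G) = -3*G
f(m) = -3*m
F = -12 (F = 3*(-4) = -12)
-122*f(-8) + F = -(-366)*(-8) - 12 = -122*24 - 12 = -2928 - 12 = -2940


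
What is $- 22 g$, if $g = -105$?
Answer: $2310$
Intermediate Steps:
$- 22 g = \left(-22\right) \left(-105\right) = 2310$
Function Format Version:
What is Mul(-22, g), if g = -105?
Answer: 2310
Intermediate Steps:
Mul(-22, g) = Mul(-22, -105) = 2310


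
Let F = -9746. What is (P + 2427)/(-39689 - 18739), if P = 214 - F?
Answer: -4129/19476 ≈ -0.21200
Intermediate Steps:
P = 9960 (P = 214 - 1*(-9746) = 214 + 9746 = 9960)
(P + 2427)/(-39689 - 18739) = (9960 + 2427)/(-39689 - 18739) = 12387/(-58428) = 12387*(-1/58428) = -4129/19476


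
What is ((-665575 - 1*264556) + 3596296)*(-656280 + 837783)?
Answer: 483916945995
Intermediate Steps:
((-665575 - 1*264556) + 3596296)*(-656280 + 837783) = ((-665575 - 264556) + 3596296)*181503 = (-930131 + 3596296)*181503 = 2666165*181503 = 483916945995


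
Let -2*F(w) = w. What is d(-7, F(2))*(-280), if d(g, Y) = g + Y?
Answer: 2240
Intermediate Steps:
F(w) = -w/2
d(g, Y) = Y + g
d(-7, F(2))*(-280) = (-1/2*2 - 7)*(-280) = (-1 - 7)*(-280) = -8*(-280) = 2240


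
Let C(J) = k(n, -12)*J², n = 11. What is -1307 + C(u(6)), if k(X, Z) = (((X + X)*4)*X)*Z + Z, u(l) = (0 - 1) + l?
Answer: -292007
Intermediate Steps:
u(l) = -1 + l
k(X, Z) = Z + 8*Z*X² (k(X, Z) = (((2*X)*4)*X)*Z + Z = ((8*X)*X)*Z + Z = (8*X²)*Z + Z = 8*Z*X² + Z = Z + 8*Z*X²)
C(J) = -11628*J² (C(J) = (-12*(1 + 8*11²))*J² = (-12*(1 + 8*121))*J² = (-12*(1 + 968))*J² = (-12*969)*J² = -11628*J²)
-1307 + C(u(6)) = -1307 - 11628*(-1 + 6)² = -1307 - 11628*5² = -1307 - 11628*25 = -1307 - 290700 = -292007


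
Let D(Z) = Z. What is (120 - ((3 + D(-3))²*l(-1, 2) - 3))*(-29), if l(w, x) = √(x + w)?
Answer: -3567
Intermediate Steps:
l(w, x) = √(w + x)
(120 - ((3 + D(-3))²*l(-1, 2) - 3))*(-29) = (120 - ((3 - 3)²*√(-1 + 2) - 3))*(-29) = (120 - (0²*√1 - 3))*(-29) = (120 - (0*1 - 3))*(-29) = (120 - (0 - 3))*(-29) = (120 - 1*(-3))*(-29) = (120 + 3)*(-29) = 123*(-29) = -3567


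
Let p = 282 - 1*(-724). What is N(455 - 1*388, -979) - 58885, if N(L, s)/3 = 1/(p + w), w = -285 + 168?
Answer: -52348762/889 ≈ -58885.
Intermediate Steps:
w = -117
p = 1006 (p = 282 + 724 = 1006)
N(L, s) = 3/889 (N(L, s) = 3/(1006 - 117) = 3/889)
N(455 - 1*388, -979) - 58885 = 3/889 - 58885 = -52348762/889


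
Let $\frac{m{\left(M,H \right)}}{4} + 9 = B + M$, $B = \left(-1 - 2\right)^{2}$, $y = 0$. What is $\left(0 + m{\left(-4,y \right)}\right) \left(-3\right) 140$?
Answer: $6720$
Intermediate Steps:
$B = 9$ ($B = \left(-3\right)^{2} = 9$)
$m{\left(M,H \right)} = 4 M$ ($m{\left(M,H \right)} = -36 + 4 \left(9 + M\right) = -36 + \left(36 + 4 M\right) = 4 M$)
$\left(0 + m{\left(-4,y \right)}\right) \left(-3\right) 140 = \left(0 + 4 \left(-4\right)\right) \left(-3\right) 140 = \left(0 - 16\right) \left(-3\right) 140 = \left(-16\right) \left(-3\right) 140 = 48 \cdot 140 = 6720$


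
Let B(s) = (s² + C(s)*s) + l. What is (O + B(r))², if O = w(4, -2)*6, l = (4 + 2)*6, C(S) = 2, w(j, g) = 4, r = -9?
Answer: 15129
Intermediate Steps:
l = 36 (l = 6*6 = 36)
O = 24 (O = 4*6 = 24)
B(s) = 36 + s² + 2*s (B(s) = (s² + 2*s) + 36 = 36 + s² + 2*s)
(O + B(r))² = (24 + (36 + (-9)² + 2*(-9)))² = (24 + (36 + 81 - 18))² = (24 + 99)² = 123² = 15129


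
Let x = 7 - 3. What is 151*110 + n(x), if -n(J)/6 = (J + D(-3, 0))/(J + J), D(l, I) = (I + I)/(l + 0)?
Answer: 16607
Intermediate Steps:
D(l, I) = 2*I/l (D(l, I) = (2*I)/l = 2*I/l)
x = 4
n(J) = -3 (n(J) = -6*(J + 2*0/(-3))/(J + J) = -6*(J + 2*0*(-⅓))/(2*J) = -6*(J + 0)*1/(2*J) = -6*J*1/(2*J) = -6*½ = -3)
151*110 + n(x) = 151*110 - 3 = 16610 - 3 = 16607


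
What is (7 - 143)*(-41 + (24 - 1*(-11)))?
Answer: 816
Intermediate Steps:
(7 - 143)*(-41 + (24 - 1*(-11))) = -136*(-41 + (24 + 11)) = -136*(-41 + 35) = -136*(-6) = 816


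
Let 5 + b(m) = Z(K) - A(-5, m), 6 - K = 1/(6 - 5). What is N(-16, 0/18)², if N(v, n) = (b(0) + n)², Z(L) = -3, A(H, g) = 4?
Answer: 20736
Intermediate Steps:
K = 5 (K = 6 - 1/(6 - 5) = 6 - 1/1 = 6 - 1*1 = 6 - 1 = 5)
b(m) = -12 (b(m) = -5 + (-3 - 1*4) = -5 + (-3 - 4) = -5 - 7 = -12)
N(v, n) = (-12 + n)²
N(-16, 0/18)² = ((-12 + 0/18)²)² = ((-12 + 0*(1/18))²)² = ((-12 + 0)²)² = ((-12)²)² = 144² = 20736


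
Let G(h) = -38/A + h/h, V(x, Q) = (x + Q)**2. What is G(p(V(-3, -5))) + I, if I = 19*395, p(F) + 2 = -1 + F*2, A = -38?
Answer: 7507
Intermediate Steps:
V(x, Q) = (Q + x)**2
p(F) = -3 + 2*F (p(F) = -2 + (-1 + F*2) = -2 + (-1 + 2*F) = -3 + 2*F)
I = 7505
G(h) = 2 (G(h) = -38/(-38) + h/h = -38*(-1/38) + 1 = 1 + 1 = 2)
G(p(V(-3, -5))) + I = 2 + 7505 = 7507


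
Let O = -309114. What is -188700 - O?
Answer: 120414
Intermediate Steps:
-188700 - O = -188700 - 1*(-309114) = -188700 + 309114 = 120414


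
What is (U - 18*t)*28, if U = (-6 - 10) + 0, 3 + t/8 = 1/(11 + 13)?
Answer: 11480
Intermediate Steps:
t = -71/3 (t = -24 + 8/(11 + 13) = -24 + 8/24 = -24 + 8*(1/24) = -24 + ⅓ = -71/3 ≈ -23.667)
U = -16 (U = -16 + 0 = -16)
(U - 18*t)*28 = (-16 - 18*(-71/3))*28 = (-16 + 426)*28 = 410*28 = 11480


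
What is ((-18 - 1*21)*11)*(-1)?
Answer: 429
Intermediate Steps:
((-18 - 1*21)*11)*(-1) = ((-18 - 21)*11)*(-1) = -39*11*(-1) = -429*(-1) = 429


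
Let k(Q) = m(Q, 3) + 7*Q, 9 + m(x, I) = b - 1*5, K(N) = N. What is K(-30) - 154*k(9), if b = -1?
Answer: -7422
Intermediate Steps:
m(x, I) = -15 (m(x, I) = -9 + (-1 - 1*5) = -9 + (-1 - 5) = -9 - 6 = -15)
k(Q) = -15 + 7*Q
K(-30) - 154*k(9) = -30 - 154*(-15 + 7*9) = -30 - 154*(-15 + 63) = -30 - 154*48 = -30 - 7392 = -7422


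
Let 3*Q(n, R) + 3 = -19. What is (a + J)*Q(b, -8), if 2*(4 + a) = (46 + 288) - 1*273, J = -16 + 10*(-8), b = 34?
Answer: 1529/3 ≈ 509.67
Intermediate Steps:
Q(n, R) = -22/3 (Q(n, R) = -1 + (⅓)*(-19) = -1 - 19/3 = -22/3)
J = -96 (J = -16 - 80 = -96)
a = 53/2 (a = -4 + ((46 + 288) - 1*273)/2 = -4 + (334 - 273)/2 = -4 + (½)*61 = -4 + 61/2 = 53/2 ≈ 26.500)
(a + J)*Q(b, -8) = (53/2 - 96)*(-22/3) = -139/2*(-22/3) = 1529/3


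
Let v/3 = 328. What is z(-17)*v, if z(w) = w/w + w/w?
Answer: 1968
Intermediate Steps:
v = 984 (v = 3*328 = 984)
z(w) = 2 (z(w) = 1 + 1 = 2)
z(-17)*v = 2*984 = 1968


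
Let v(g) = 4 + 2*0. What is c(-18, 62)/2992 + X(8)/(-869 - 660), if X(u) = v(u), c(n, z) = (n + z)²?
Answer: 16751/25993 ≈ 0.64444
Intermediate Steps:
v(g) = 4 (v(g) = 4 + 0 = 4)
X(u) = 4
c(-18, 62)/2992 + X(8)/(-869 - 660) = (-18 + 62)²/2992 + 4/(-869 - 660) = 44²*(1/2992) + 4/(-1529) = 1936*(1/2992) + 4*(-1/1529) = 11/17 - 4/1529 = 16751/25993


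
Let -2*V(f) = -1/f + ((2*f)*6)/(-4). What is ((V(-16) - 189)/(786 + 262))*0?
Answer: 0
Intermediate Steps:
V(f) = 1/(2*f) + 3*f/2 (V(f) = -(-1/f + ((2*f)*6)/(-4))/2 = -(-1/f + (12*f)*(-¼))/2 = -(-1/f - 3*f)/2 = 1/(2*f) + 3*f/2)
((V(-16) - 189)/(786 + 262))*0 = (((½)*(1 + 3*(-16)²)/(-16) - 189)/(786 + 262))*0 = (((½)*(-1/16)*(1 + 3*256) - 189)/1048)*0 = (((½)*(-1/16)*(1 + 768) - 189)*(1/1048))*0 = (((½)*(-1/16)*769 - 189)*(1/1048))*0 = ((-769/32 - 189)*(1/1048))*0 = -6817/32*1/1048*0 = -6817/33536*0 = 0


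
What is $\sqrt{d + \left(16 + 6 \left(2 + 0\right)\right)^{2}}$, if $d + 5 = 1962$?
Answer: $\sqrt{2741} \approx 52.355$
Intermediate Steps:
$d = 1957$ ($d = -5 + 1962 = 1957$)
$\sqrt{d + \left(16 + 6 \left(2 + 0\right)\right)^{2}} = \sqrt{1957 + \left(16 + 6 \left(2 + 0\right)\right)^{2}} = \sqrt{1957 + \left(16 + 6 \cdot 2\right)^{2}} = \sqrt{1957 + \left(16 + 12\right)^{2}} = \sqrt{1957 + 28^{2}} = \sqrt{1957 + 784} = \sqrt{2741}$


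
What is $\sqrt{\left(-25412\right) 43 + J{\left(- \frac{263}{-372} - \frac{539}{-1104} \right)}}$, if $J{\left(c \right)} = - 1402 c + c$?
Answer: $\frac{i \sqrt{8901667222019}}{2852} \approx 1046.1 i$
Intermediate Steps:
$J{\left(c \right)} = - 1401 c$
$\sqrt{\left(-25412\right) 43 + J{\left(- \frac{263}{-372} - \frac{539}{-1104} \right)}} = \sqrt{\left(-25412\right) 43 - 1401 \left(- \frac{263}{-372} - \frac{539}{-1104}\right)} = \sqrt{-1092716 - 1401 \left(\left(-263\right) \left(- \frac{1}{372}\right) - - \frac{539}{1104}\right)} = \sqrt{-1092716 - 1401 \left(\frac{263}{372} + \frac{539}{1104}\right)} = \sqrt{-1092716 - \frac{19102635}{11408}} = \sqrt{- \frac{12484806763}{11408}} = \frac{i \sqrt{8901667222019}}{2852}$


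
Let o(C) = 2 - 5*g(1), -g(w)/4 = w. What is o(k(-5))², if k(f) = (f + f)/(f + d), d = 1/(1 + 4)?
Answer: 484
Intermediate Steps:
g(w) = -4*w
d = ⅕ (d = 1/5 = ⅕ ≈ 0.20000)
k(f) = 2*f/(⅕ + f) (k(f) = (f + f)/(f + ⅕) = (2*f)/(⅕ + f) = 2*f/(⅕ + f))
o(C) = 22 (o(C) = 2 - (-20) = 2 - 5*(-4) = 2 + 20 = 22)
o(k(-5))² = 22² = 484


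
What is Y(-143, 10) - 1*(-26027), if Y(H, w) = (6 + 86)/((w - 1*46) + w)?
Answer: 338305/13 ≈ 26023.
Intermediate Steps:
Y(H, w) = 92/(-46 + 2*w) (Y(H, w) = 92/((w - 46) + w) = 92/((-46 + w) + w) = 92/(-46 + 2*w))
Y(-143, 10) - 1*(-26027) = 46/(-23 + 10) - 1*(-26027) = 46/(-13) + 26027 = 46*(-1/13) + 26027 = -46/13 + 26027 = 338305/13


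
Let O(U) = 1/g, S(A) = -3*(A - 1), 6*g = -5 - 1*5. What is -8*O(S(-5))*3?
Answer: 72/5 ≈ 14.400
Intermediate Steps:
g = -5/3 (g = (-5 - 1*5)/6 = (-5 - 5)/6 = (⅙)*(-10) = -5/3 ≈ -1.6667)
S(A) = 3 - 3*A (S(A) = -3*(-1 + A) = 3 - 3*A)
O(U) = -⅗ (O(U) = 1/(-5/3) = -⅗)
-8*O(S(-5))*3 = -8*(-⅗)*3 = (24/5)*3 = 72/5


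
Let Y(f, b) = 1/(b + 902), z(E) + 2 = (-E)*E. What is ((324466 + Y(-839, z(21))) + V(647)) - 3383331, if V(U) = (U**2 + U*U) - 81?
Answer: -1019773151/459 ≈ -2.2217e+6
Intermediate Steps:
z(E) = -2 - E**2 (z(E) = -2 + (-E)*E = -2 - E**2)
Y(f, b) = 1/(902 + b)
V(U) = -81 + 2*U**2 (V(U) = (U**2 + U**2) - 81 = 2*U**2 - 81 = -81 + 2*U**2)
((324466 + Y(-839, z(21))) + V(647)) - 3383331 = ((324466 + 1/(902 + (-2 - 1*21**2))) + (-81 + 2*647**2)) - 3383331 = ((324466 + 1/(902 + (-2 - 1*441))) + (-81 + 2*418609)) - 3383331 = ((324466 + 1/(902 + (-2 - 441))) + (-81 + 837218)) - 3383331 = ((324466 + 1/(902 - 443)) + 837137) - 3383331 = ((324466 + 1/459) + 837137) - 3383331 = (148929895/459 + 837137) - 3383331 = 533175778/459 - 3383331 = -1019773151/459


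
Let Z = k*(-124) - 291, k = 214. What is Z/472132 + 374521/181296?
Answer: 42989930245/21398910768 ≈ 2.0090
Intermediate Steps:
Z = -26827 (Z = 214*(-124) - 291 = -26536 - 291 = -26827)
Z/472132 + 374521/181296 = -26827/472132 + 374521/181296 = 42989930245/21398910768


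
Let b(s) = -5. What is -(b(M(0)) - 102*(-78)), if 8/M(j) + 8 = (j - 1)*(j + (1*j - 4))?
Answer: -7951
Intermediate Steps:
M(j) = 8/(-8 + (-1 + j)*(-4 + 2*j)) (M(j) = 8/(-8 + (j - 1)*(j + (1*j - 4))) = 8/(-8 + (-1 + j)*(j + (j - 4))) = 8/(-8 + (-1 + j)*(j + (-4 + j))) = 8/(-8 + (-1 + j)*(-4 + 2*j)))
-(b(M(0)) - 102*(-78)) = -(-5 - 102*(-78)) = -(-5 + 7956) = -1*7951 = -7951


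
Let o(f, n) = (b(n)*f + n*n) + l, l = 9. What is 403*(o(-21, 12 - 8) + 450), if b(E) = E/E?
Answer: 182962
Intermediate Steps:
b(E) = 1
o(f, n) = 9 + f + n² (o(f, n) = (1*f + n*n) + 9 = (f + n²) + 9 = 9 + f + n²)
403*(o(-21, 12 - 8) + 450) = 403*((9 - 21 + (12 - 8)²) + 450) = 403*((9 - 21 + 4²) + 450) = 403*((9 - 21 + 16) + 450) = 403*(4 + 450) = 403*454 = 182962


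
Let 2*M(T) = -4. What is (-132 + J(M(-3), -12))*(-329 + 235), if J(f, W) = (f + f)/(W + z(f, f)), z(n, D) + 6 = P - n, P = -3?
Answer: 235376/19 ≈ 12388.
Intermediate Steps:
M(T) = -2 (M(T) = (½)*(-4) = -2)
z(n, D) = -9 - n (z(n, D) = -6 + (-3 - n) = -9 - n)
J(f, W) = 2*f/(-9 + W - f) (J(f, W) = (f + f)/(W + (-9 - f)) = (2*f)/(-9 + W - f) = 2*f/(-9 + W - f))
(-132 + J(M(-3), -12))*(-329 + 235) = (-132 - 2*(-2)/(9 - 2 - 1*(-12)))*(-329 + 235) = (-132 - 2*(-2)/(9 - 2 + 12))*(-94) = (-132 - 2*(-2)/19)*(-94) = (-132 - 2*(-2)*1/19)*(-94) = (-132 + 4/19)*(-94) = -2504/19*(-94) = 235376/19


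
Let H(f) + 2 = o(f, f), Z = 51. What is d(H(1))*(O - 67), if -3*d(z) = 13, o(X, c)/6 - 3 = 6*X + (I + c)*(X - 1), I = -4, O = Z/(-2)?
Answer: 2405/6 ≈ 400.83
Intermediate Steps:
O = -51/2 (O = 51/(-2) = 51*(-½) = -51/2 ≈ -25.500)
o(X, c) = 18 + 36*X + 6*(-1 + X)*(-4 + c) (o(X, c) = 18 + 6*(6*X + (-4 + c)*(X - 1)) = 18 + 6*(6*X + (-4 + c)*(-1 + X)) = 18 + 6*(6*X + (-1 + X)*(-4 + c)) = 18 + (36*X + 6*(-1 + X)*(-4 + c)) = 18 + 36*X + 6*(-1 + X)*(-4 + c))
H(f) = 40 + 6*f + 6*f² (H(f) = -2 + (42 - 6*f + 12*f + 6*f*f) = -2 + (42 - 6*f + 12*f + 6*f²) = -2 + (42 + 6*f + 6*f²) = 40 + 6*f + 6*f²)
d(z) = -13/3 (d(z) = -⅓*13 = -13/3)
d(H(1))*(O - 67) = -13*(-51/2 - 67)/3 = -13/3*(-185/2) = 2405/6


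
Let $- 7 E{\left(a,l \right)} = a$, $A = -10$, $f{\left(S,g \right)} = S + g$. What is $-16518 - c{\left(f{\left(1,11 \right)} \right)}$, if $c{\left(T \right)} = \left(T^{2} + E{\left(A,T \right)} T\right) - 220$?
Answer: $- \frac{115214}{7} \approx -16459.0$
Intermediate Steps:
$E{\left(a,l \right)} = - \frac{a}{7}$
$c{\left(T \right)} = -220 + T^{2} + \frac{10 T}{7}$ ($c{\left(T \right)} = \left(T^{2} + \left(- \frac{1}{7}\right) \left(-10\right) T\right) - 220 = \left(T^{2} + \frac{10 T}{7}\right) - 220 = -220 + T^{2} + \frac{10 T}{7}$)
$-16518 - c{\left(f{\left(1,11 \right)} \right)} = -16518 - \left(-220 + \left(1 + 11\right)^{2} + \frac{10 \left(1 + 11\right)}{7}\right) = -16518 - \left(-220 + 12^{2} + \frac{10}{7} \cdot 12\right) = -16518 - \left(-220 + 144 + \frac{120}{7}\right) = -16518 - - \frac{412}{7} = -16518 + \frac{412}{7} = - \frac{115214}{7}$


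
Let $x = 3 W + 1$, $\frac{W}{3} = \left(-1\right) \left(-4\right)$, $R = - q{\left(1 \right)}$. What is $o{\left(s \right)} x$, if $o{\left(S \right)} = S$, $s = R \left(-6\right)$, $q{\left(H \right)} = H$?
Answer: $222$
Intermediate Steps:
$R = -1$ ($R = \left(-1\right) 1 = -1$)
$W = 12$ ($W = 3 \left(\left(-1\right) \left(-4\right)\right) = 3 \cdot 4 = 12$)
$s = 6$ ($s = \left(-1\right) \left(-6\right) = 6$)
$x = 37$ ($x = 3 \cdot 12 + 1 = 36 + 1 = 37$)
$o{\left(s \right)} x = 6 \cdot 37 = 222$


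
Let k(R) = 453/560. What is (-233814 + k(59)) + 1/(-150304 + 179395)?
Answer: -3809041342657/16290960 ≈ -2.3381e+5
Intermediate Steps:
k(R) = 453/560 (k(R) = 453*(1/560) = 453/560)
(-233814 + k(59)) + 1/(-150304 + 179395) = (-233814 + 453/560) + 1/(-150304 + 179395) = -130935387/560 + 1/29091 = -3809041342657/16290960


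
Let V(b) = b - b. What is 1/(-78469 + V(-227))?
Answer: -1/78469 ≈ -1.2744e-5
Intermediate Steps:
V(b) = 0
1/(-78469 + V(-227)) = 1/(-78469 + 0) = 1/(-78469) = -1/78469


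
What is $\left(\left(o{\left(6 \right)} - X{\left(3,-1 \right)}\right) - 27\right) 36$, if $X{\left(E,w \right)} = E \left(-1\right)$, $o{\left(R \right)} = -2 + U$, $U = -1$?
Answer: $-972$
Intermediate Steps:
$o{\left(R \right)} = -3$ ($o{\left(R \right)} = -2 - 1 = -3$)
$X{\left(E,w \right)} = - E$
$\left(\left(o{\left(6 \right)} - X{\left(3,-1 \right)}\right) - 27\right) 36 = \left(\left(-3 - \left(-1\right) 3\right) - 27\right) 36 = \left(\left(-3 - -3\right) - 27\right) 36 = \left(\left(-3 + 3\right) - 27\right) 36 = \left(0 - 27\right) 36 = \left(-27\right) 36 = -972$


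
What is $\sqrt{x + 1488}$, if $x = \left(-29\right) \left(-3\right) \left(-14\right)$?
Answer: $3 \sqrt{30} \approx 16.432$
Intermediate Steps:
$x = -1218$ ($x = 87 \left(-14\right) = -1218$)
$\sqrt{x + 1488} = \sqrt{-1218 + 1488} = \sqrt{270} = 3 \sqrt{30}$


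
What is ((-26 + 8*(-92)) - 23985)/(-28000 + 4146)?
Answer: 24747/23854 ≈ 1.0374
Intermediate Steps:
((-26 + 8*(-92)) - 23985)/(-28000 + 4146) = ((-26 - 736) - 23985)/(-23854) = (-762 - 23985)*(-1/23854) = -24747*(-1/23854) = 24747/23854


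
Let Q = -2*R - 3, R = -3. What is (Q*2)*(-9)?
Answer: -54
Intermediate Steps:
Q = 3 (Q = -2*(-3) - 3 = 6 - 3 = 3)
(Q*2)*(-9) = (3*2)*(-9) = 6*(-9) = -54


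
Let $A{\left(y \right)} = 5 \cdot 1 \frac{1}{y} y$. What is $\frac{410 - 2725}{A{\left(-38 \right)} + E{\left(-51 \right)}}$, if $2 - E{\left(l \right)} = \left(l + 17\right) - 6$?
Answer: $- \frac{2315}{47} \approx -49.255$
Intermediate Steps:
$E{\left(l \right)} = -9 - l$ ($E{\left(l \right)} = 2 - \left(\left(l + 17\right) - 6\right) = 2 - \left(\left(17 + l\right) - 6\right) = 2 - \left(11 + l\right) = -9 - l$)
$A{\left(y \right)} = 5$ ($A{\left(y \right)} = \frac{5}{y} y = 5$)
$\frac{410 - 2725}{A{\left(-38 \right)} + E{\left(-51 \right)}} = \frac{410 - 2725}{5 - -42} = - \frac{2315}{5 + \left(-9 + 51\right)} = - \frac{2315}{5 + 42} = - \frac{2315}{47}$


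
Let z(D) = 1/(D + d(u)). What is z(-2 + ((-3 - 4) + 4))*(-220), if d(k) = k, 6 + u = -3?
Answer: 110/7 ≈ 15.714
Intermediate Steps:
u = -9 (u = -6 - 3 = -9)
z(D) = 1/(-9 + D) (z(D) = 1/(D - 9) = 1/(-9 + D))
z(-2 + ((-3 - 4) + 4))*(-220) = -220/(-9 + (-2 + ((-3 - 4) + 4))) = -220/(-9 + (-2 + (-7 + 4))) = -220/(-9 + (-2 - 3)) = -220/(-9 - 5) = -220/(-14) = -1/14*(-220) = 110/7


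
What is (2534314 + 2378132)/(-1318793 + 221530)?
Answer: -4912446/1097263 ≈ -4.4770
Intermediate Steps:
(2534314 + 2378132)/(-1318793 + 221530) = 4912446/(-1097263) = 4912446*(-1/1097263) = -4912446/1097263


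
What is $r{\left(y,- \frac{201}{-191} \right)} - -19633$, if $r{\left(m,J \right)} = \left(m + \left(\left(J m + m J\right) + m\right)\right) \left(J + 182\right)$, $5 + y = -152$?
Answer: $- \frac{3587294271}{36481} \approx -98333.0$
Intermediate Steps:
$y = -157$ ($y = -5 - 152 = -157$)
$r{\left(m,J \right)} = \left(182 + J\right) \left(2 m + 2 J m\right)$ ($r{\left(m,J \right)} = \left(m + \left(\left(J m + J m\right) + m\right)\right) \left(182 + J\right) = \left(m + \left(2 J m + m\right)\right) \left(182 + J\right) = \left(m + \left(m + 2 J m\right)\right) \left(182 + J\right) = \left(2 m + 2 J m\right) \left(182 + J\right) = \left(182 + J\right) \left(2 m + 2 J m\right)$)
$r{\left(y,- \frac{201}{-191} \right)} - -19633 = 2 \left(-157\right) \left(182 + \left(- \frac{201}{-191}\right)^{2} + 183 \left(- \frac{201}{-191}\right)\right) - -19633 = 2 \left(-157\right) \left(182 + \left(\left(-201\right) \left(- \frac{1}{191}\right)\right)^{2} + 183 \left(\left(-201\right) \left(- \frac{1}{191}\right)\right)\right) + 19633 = 2 \left(-157\right) \left(182 + \left(\frac{201}{191}\right)^{2} + 183 \cdot \frac{201}{191}\right) + 19633 = 2 \left(-157\right) \left(182 + \frac{40401}{36481} + \frac{36783}{191}\right) + 19633 = 2 \left(-157\right) \frac{13705496}{36481} + 19633 = - \frac{4303525744}{36481} + 19633 = - \frac{3587294271}{36481}$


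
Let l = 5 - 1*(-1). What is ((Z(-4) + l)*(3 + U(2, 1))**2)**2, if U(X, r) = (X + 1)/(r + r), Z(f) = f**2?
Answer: 793881/4 ≈ 1.9847e+5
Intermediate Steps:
l = 6 (l = 5 + 1 = 6)
U(X, r) = (1 + X)/(2*r) (U(X, r) = (1 + X)/((2*r)) = (1 + X)*(1/(2*r)) = (1 + X)/(2*r))
((Z(-4) + l)*(3 + U(2, 1))**2)**2 = (((-4)**2 + 6)*(3 + (1/2)*(1 + 2)/1)**2)**2 = ((16 + 6)*(3 + (1/2)*1*3)**2)**2 = (22*(3 + 3/2)**2)**2 = (22*(9/2)**2)**2 = (22*(81/4))**2 = (891/2)**2 = 793881/4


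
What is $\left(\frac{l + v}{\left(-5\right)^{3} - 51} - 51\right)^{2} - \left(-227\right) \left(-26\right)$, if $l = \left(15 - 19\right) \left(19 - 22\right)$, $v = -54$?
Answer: $- \frac{25750999}{7744} \approx -3325.3$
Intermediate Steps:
$l = 12$ ($l = \left(-4\right) \left(-3\right) = 12$)
$\left(\frac{l + v}{\left(-5\right)^{3} - 51} - 51\right)^{2} - \left(-227\right) \left(-26\right) = \left(\frac{12 - 54}{\left(-5\right)^{3} - 51} - 51\right)^{2} - \left(-227\right) \left(-26\right) = \left(- \frac{42}{-125 - 51} - 51\right)^{2} - 5902 = \left(- \frac{42}{-176} - 51\right)^{2} - 5902 = \left(\left(-42\right) \left(- \frac{1}{176}\right) - 51\right)^{2} - 5902 = \left(\frac{21}{88} - 51\right)^{2} - 5902 = \left(- \frac{4467}{88}\right)^{2} - 5902 = \frac{19954089}{7744} - 5902 = - \frac{25750999}{7744}$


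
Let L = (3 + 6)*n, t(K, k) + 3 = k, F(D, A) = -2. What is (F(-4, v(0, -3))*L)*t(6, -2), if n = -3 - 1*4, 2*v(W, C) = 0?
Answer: -630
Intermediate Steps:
v(W, C) = 0 (v(W, C) = (½)*0 = 0)
t(K, k) = -3 + k
n = -7 (n = -3 - 4 = -7)
L = -63 (L = (3 + 6)*(-7) = 9*(-7) = -63)
(F(-4, v(0, -3))*L)*t(6, -2) = (-2*(-63))*(-3 - 2) = 126*(-5) = -630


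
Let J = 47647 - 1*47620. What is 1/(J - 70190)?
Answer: -1/70163 ≈ -1.4253e-5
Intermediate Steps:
J = 27 (J = 47647 - 47620 = 27)
1/(J - 70190) = 1/(27 - 70190) = 1/(-70163) = -1/70163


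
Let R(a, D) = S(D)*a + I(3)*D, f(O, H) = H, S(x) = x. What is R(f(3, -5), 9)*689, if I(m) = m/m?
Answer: -24804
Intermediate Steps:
I(m) = 1
R(a, D) = D + D*a (R(a, D) = D*a + 1*D = D*a + D = D + D*a)
R(f(3, -5), 9)*689 = (9*(1 - 5))*689 = (9*(-4))*689 = -36*689 = -24804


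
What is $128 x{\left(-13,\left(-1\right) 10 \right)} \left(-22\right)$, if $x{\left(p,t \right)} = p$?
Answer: $36608$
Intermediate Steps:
$128 x{\left(-13,\left(-1\right) 10 \right)} \left(-22\right) = 128 \left(-13\right) \left(-22\right) = \left(-1664\right) \left(-22\right) = 36608$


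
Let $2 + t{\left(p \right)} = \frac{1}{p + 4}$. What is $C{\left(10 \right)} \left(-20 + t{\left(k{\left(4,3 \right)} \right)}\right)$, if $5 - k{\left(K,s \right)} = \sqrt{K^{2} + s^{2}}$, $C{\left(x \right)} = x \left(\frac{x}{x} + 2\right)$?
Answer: $- \frac{1305}{2} \approx -652.5$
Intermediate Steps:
$C{\left(x \right)} = 3 x$ ($C{\left(x \right)} = x \left(1 + 2\right) = x 3 = 3 x$)
$k{\left(K,s \right)} = 5 - \sqrt{K^{2} + s^{2}}$
$t{\left(p \right)} = -2 + \frac{1}{4 + p}$ ($t{\left(p \right)} = -2 + \frac{1}{p + 4} = -2 + \frac{1}{4 + p}$)
$C{\left(10 \right)} \left(-20 + t{\left(k{\left(4,3 \right)} \right)}\right) = 3 \cdot 10 \left(-20 + \frac{-7 - 2 \left(5 - \sqrt{4^{2} + 3^{2}}\right)}{4 + \left(5 - \sqrt{4^{2} + 3^{2}}\right)}\right) = 30 \left(-20 + \frac{-7 - 2 \left(5 - \sqrt{16 + 9}\right)}{4 + \left(5 - \sqrt{16 + 9}\right)}\right) = 30 \left(-20 + \frac{-7 - 2 \left(5 - \sqrt{25}\right)}{4 + \left(5 - \sqrt{25}\right)}\right) = 30 \left(-20 + \frac{-7 - 2 \left(5 - 5\right)}{4 + \left(5 - 5\right)}\right) = 30 \left(-20 + \frac{-7 - 0}{4 + 0}\right) = 30 \left(-20 + \frac{-7 + 0}{4}\right) = 30 \left(-20 + \frac{1}{4} \left(-7\right)\right) = 30 \left(-20 - \frac{7}{4}\right) = 30 \left(- \frac{87}{4}\right) = - \frac{1305}{2}$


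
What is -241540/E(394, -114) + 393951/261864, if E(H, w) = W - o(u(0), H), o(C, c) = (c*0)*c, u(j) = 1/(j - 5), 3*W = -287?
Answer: 63288318539/25051656 ≈ 2526.3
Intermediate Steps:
W = -287/3 (W = (⅓)*(-287) = -287/3 ≈ -95.667)
u(j) = 1/(-5 + j)
o(C, c) = 0 (o(C, c) = 0*c = 0)
E(H, w) = -287/3 (E(H, w) = -287/3 - 1*0 = -287/3 + 0 = -287/3)
-241540/E(394, -114) + 393951/261864 = -241540/(-287/3) + 393951/261864 = -241540*(-3/287) + 393951*(1/261864) = 724620/287 + 131317/87288 = 63288318539/25051656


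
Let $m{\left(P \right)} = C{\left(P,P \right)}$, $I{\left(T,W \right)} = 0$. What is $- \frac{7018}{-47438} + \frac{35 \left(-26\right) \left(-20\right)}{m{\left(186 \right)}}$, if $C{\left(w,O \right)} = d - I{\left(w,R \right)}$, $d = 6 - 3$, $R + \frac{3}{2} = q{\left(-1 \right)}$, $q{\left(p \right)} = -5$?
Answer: $\frac{431696327}{71157} \approx 6066.8$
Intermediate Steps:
$R = - \frac{13}{2}$ ($R = - \frac{3}{2} - 5 = - \frac{13}{2} \approx -6.5$)
$d = 3$
$C{\left(w,O \right)} = 3$ ($C{\left(w,O \right)} = 3 - 0 = 3 + 0 = 3$)
$m{\left(P \right)} = 3$
$- \frac{7018}{-47438} + \frac{35 \left(-26\right) \left(-20\right)}{m{\left(186 \right)}} = - \frac{7018}{-47438} + \frac{35 \left(-26\right) \left(-20\right)}{3} = \left(-7018\right) \left(- \frac{1}{47438}\right) + \left(-910\right) \left(-20\right) \frac{1}{3} = \frac{3509}{23719} + 18200 \cdot \frac{1}{3} = \frac{3509}{23719} + \frac{18200}{3} = \frac{431696327}{71157}$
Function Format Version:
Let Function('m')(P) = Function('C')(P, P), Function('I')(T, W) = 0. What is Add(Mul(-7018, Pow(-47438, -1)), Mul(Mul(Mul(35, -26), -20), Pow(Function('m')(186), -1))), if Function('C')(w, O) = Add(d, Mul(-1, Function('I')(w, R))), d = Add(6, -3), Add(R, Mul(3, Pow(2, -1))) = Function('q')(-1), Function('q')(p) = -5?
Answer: Rational(431696327, 71157) ≈ 6066.8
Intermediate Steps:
R = Rational(-13, 2) (R = Add(Rational(-3, 2), -5) = Rational(-13, 2) ≈ -6.5000)
d = 3
Function('C')(w, O) = 3 (Function('C')(w, O) = Add(3, Mul(-1, 0)) = Add(3, 0) = 3)
Function('m')(P) = 3
Add(Mul(-7018, Pow(-47438, -1)), Mul(Mul(Mul(35, -26), -20), Pow(Function('m')(186), -1))) = Add(Mul(-7018, Pow(-47438, -1)), Mul(Mul(Mul(35, -26), -20), Pow(3, -1))) = Add(Mul(-7018, Rational(-1, 47438)), Mul(Mul(-910, -20), Rational(1, 3))) = Add(Rational(3509, 23719), Mul(18200, Rational(1, 3))) = Add(Rational(3509, 23719), Rational(18200, 3)) = Rational(431696327, 71157)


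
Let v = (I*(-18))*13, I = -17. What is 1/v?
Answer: 1/3978 ≈ 0.00025138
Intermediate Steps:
v = 3978 (v = -17*(-18)*13 = 306*13 = 3978)
1/v = 1/3978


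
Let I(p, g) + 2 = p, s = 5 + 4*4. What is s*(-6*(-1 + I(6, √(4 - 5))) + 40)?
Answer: 462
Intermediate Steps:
s = 21 (s = 5 + 16 = 21)
I(p, g) = -2 + p
s*(-6*(-1 + I(6, √(4 - 5))) + 40) = 21*(-6*(-1 + (-2 + 6)) + 40) = 21*(-6*(-1 + 4) + 40) = 21*(-6*3 + 40) = 21*(-18 + 40) = 21*22 = 462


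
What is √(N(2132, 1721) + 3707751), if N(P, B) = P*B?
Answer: √7376923 ≈ 2716.1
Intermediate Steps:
N(P, B) = B*P
√(N(2132, 1721) + 3707751) = √(1721*2132 + 3707751) = √(3669172 + 3707751) = √7376923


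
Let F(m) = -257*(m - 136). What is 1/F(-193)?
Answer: 1/84553 ≈ 1.1827e-5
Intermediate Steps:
F(m) = 34952 - 257*m (F(m) = -257*(-136 + m) = 34952 - 257*m)
1/F(-193) = 1/(34952 - 257*(-193)) = 1/(34952 + 49601) = 1/84553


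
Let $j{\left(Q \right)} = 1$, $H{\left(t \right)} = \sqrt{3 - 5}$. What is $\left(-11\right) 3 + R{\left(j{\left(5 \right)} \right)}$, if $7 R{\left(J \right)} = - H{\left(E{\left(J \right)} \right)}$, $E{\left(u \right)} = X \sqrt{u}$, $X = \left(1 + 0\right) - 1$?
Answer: $-33 - \frac{i \sqrt{2}}{7} \approx -33.0 - 0.20203 i$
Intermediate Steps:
$X = 0$ ($X = 1 - 1 = 0$)
$E{\left(u \right)} = 0$ ($E{\left(u \right)} = 0 \sqrt{u} = 0$)
$H{\left(t \right)} = i \sqrt{2}$ ($H{\left(t \right)} = \sqrt{-2} = i \sqrt{2}$)
$R{\left(J \right)} = - \frac{i \sqrt{2}}{7}$ ($R{\left(J \right)} = \frac{\left(-1\right) i \sqrt{2}}{7} = - \frac{i \sqrt{2}}{7}$)
$\left(-11\right) 3 + R{\left(j{\left(5 \right)} \right)} = \left(-11\right) 3 - \frac{i \sqrt{2}}{7} = -33 - \frac{i \sqrt{2}}{7}$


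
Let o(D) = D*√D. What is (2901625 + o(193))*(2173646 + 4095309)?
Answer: 18190156551875 + 1209908315*√193 ≈ 1.8207e+13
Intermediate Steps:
o(D) = D^(3/2)
(2901625 + o(193))*(2173646 + 4095309) = (2901625 + 193^(3/2))*(2173646 + 4095309) = (2901625 + 193*√193)*6268955 = 18190156551875 + 1209908315*√193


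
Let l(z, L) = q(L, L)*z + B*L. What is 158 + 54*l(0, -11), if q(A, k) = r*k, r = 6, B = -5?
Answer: 3128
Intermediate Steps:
q(A, k) = 6*k
l(z, L) = -5*L + 6*L*z (l(z, L) = (6*L)*z - 5*L = 6*L*z - 5*L = -5*L + 6*L*z)
158 + 54*l(0, -11) = 158 + 54*(-11*(-5 + 6*0)) = 158 + 54*(-11*(-5 + 0)) = 158 + 54*(-11*(-5)) = 158 + 54*55 = 158 + 2970 = 3128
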